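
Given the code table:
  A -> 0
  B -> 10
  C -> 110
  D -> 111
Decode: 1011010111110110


Decoding:
10 -> B
110 -> C
10 -> B
111 -> D
110 -> C
110 -> C


Result: BCBDCC


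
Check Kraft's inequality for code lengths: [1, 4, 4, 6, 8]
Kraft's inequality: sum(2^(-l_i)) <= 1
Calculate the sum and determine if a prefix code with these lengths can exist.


Sum = 2^(-1) + 2^(-4) + 2^(-4) + 2^(-6) + 2^(-8)
    = 0.5 + 0.0625 + 0.0625 + 0.015625 + 0.00390625
    = 165/256 = 0.64453125
Since 0.64453125 <= 1, Kraft's inequality IS satisfied.
A prefix code with these lengths CAN exist.

Kraft sum = 0.64453125. Satisfied.


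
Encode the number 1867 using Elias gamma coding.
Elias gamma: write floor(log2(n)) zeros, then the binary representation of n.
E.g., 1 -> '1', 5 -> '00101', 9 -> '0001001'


num_bits = floor(log2(1867)) + 1 = 11
leading_zeros = num_bits - 1 = 10
binary(1867) = 11101001011

Elias gamma(1867) = '0000000000' + '11101001011' = 000000000011101001011 (21 bits)


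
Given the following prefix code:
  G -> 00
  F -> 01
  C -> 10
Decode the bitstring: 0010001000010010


Decoding step by step:
Bits 00 -> G
Bits 10 -> C
Bits 00 -> G
Bits 10 -> C
Bits 00 -> G
Bits 01 -> F
Bits 00 -> G
Bits 10 -> C


Decoded message: GCGCGFGC


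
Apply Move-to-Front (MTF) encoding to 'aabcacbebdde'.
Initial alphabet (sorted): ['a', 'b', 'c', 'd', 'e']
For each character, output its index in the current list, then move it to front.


MTF encoding:
'a': index 0 in ['a', 'b', 'c', 'd', 'e'] -> ['a', 'b', 'c', 'd', 'e']
'a': index 0 in ['a', 'b', 'c', 'd', 'e'] -> ['a', 'b', 'c', 'd', 'e']
'b': index 1 in ['a', 'b', 'c', 'd', 'e'] -> ['b', 'a', 'c', 'd', 'e']
'c': index 2 in ['b', 'a', 'c', 'd', 'e'] -> ['c', 'b', 'a', 'd', 'e']
'a': index 2 in ['c', 'b', 'a', 'd', 'e'] -> ['a', 'c', 'b', 'd', 'e']
'c': index 1 in ['a', 'c', 'b', 'd', 'e'] -> ['c', 'a', 'b', 'd', 'e']
'b': index 2 in ['c', 'a', 'b', 'd', 'e'] -> ['b', 'c', 'a', 'd', 'e']
'e': index 4 in ['b', 'c', 'a', 'd', 'e'] -> ['e', 'b', 'c', 'a', 'd']
'b': index 1 in ['e', 'b', 'c', 'a', 'd'] -> ['b', 'e', 'c', 'a', 'd']
'd': index 4 in ['b', 'e', 'c', 'a', 'd'] -> ['d', 'b', 'e', 'c', 'a']
'd': index 0 in ['d', 'b', 'e', 'c', 'a'] -> ['d', 'b', 'e', 'c', 'a']
'e': index 2 in ['d', 'b', 'e', 'c', 'a'] -> ['e', 'd', 'b', 'c', 'a']


Output: [0, 0, 1, 2, 2, 1, 2, 4, 1, 4, 0, 2]


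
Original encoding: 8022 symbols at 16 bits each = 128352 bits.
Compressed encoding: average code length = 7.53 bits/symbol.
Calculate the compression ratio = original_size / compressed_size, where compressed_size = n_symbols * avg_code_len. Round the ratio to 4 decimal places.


original_size = n_symbols * orig_bits = 8022 * 16 = 128352 bits
compressed_size = n_symbols * avg_code_len = 8022 * 7.53 = 60405.66 bits
ratio = original_size / compressed_size = 128352 / 60405.66 = 2.1248

Compression ratio = 2.1248


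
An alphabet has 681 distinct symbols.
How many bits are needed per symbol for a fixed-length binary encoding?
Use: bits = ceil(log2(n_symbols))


log2(681) = 9.4115
Bracket: 2^9 = 512 < 681 <= 2^10 = 1024
So ceil(log2(681)) = 10

bits = ceil(log2(681)) = ceil(9.4115) = 10 bits


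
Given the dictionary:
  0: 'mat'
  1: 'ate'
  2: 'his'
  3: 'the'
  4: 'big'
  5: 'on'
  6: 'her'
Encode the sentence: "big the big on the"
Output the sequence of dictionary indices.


Look up each word in the dictionary:
  'big' -> 4
  'the' -> 3
  'big' -> 4
  'on' -> 5
  'the' -> 3

Encoded: [4, 3, 4, 5, 3]


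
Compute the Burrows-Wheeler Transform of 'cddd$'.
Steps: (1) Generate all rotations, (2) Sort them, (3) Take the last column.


Rotations (sorted):
  0: $cddd -> last char: d
  1: cddd$ -> last char: $
  2: d$cdd -> last char: d
  3: dd$cd -> last char: d
  4: ddd$c -> last char: c


BWT = d$ddc


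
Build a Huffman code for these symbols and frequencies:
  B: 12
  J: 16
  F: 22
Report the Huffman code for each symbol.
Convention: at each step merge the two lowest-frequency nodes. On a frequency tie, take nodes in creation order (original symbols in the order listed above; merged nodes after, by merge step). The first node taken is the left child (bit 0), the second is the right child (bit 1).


Huffman tree construction:
Step 1: Merge B(12) + J(16) = 28
Step 2: Merge F(22) + (B+J)(28) = 50
Read each symbol's code off the tree from the root (left child = 0, right child = 1).

Codes:
  B: 10 (length 2)
  J: 11 (length 2)
  F: 0 (length 1)
Average code length: 78/50 = 1.5600 bits/symbol


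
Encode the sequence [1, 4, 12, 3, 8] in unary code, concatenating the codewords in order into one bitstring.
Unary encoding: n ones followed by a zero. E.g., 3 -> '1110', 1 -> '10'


Encode each number as n ones followed by a terminating 0:
  1 -> 10 (2 bits)
  4 -> 11110 (5 bits)
  12 -> 1111111111110 (13 bits)
  3 -> 1110 (4 bits)
  8 -> 111111110 (9 bits)
Total length = 2 + 5 + 13 + 4 + 9 = 33 bits.

Unary([1, 4, 12, 3, 8]) = 101111011111111111101110111111110 (33 bits)


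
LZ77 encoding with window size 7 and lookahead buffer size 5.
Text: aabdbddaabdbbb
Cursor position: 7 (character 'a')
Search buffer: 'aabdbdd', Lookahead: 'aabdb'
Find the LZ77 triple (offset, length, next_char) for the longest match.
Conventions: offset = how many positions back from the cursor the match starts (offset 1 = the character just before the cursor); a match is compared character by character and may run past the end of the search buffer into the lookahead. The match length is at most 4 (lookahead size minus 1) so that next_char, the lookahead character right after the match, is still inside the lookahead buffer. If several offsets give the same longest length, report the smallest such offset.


Try each offset into the search buffer:
  offset=1 (pos 6, char 'd'): match length 0
  offset=2 (pos 5, char 'd'): match length 0
  offset=3 (pos 4, char 'b'): match length 0
  offset=4 (pos 3, char 'd'): match length 0
  offset=5 (pos 2, char 'b'): match length 0
  offset=6 (pos 1, char 'a'): match length 1
  offset=7 (pos 0, char 'a'): match length 4
Longest match has length 4 at offset 7.
next_char = character at position 7 + 4 = 11 -> 'b'

Best match: offset=7, length=4 (matching 'aabd' starting at position 0)
LZ77 triple: (7, 4, 'b')


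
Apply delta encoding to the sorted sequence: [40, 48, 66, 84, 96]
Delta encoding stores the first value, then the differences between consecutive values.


First value: 40
Deltas:
  48 - 40 = 8
  66 - 48 = 18
  84 - 66 = 18
  96 - 84 = 12


Delta encoded: [40, 8, 18, 18, 12]


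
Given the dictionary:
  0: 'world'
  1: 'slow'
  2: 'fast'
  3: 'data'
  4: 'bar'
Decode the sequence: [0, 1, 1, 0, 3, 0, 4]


Look up each index in the dictionary:
  0 -> 'world'
  1 -> 'slow'
  1 -> 'slow'
  0 -> 'world'
  3 -> 'data'
  0 -> 'world'
  4 -> 'bar'

Decoded: "world slow slow world data world bar"


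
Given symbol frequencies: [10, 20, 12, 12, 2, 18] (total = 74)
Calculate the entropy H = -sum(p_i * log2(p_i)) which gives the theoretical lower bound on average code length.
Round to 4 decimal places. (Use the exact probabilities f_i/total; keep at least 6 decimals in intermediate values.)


Per-symbol terms -p_i * log2(p_i) with p_i = f_i/74:
  p = 10/74 = 0.135135: log2(p) = -2.887525, -p*log2(p) = 0.390206
  p = 20/74 = 0.270270: log2(p) = -1.887525, -p*log2(p) = 0.510142
  p = 12/74 = 0.162162: log2(p) = -2.624491, -p*log2(p) = 0.425593
  p = 12/74 = 0.162162: log2(p) = -2.624491, -p*log2(p) = 0.425593
  p = 2/74 = 0.027027: log2(p) = -5.209453, -p*log2(p) = 0.140796
  p = 18/74 = 0.243243: log2(p) = -2.039528, -p*log2(p) = 0.496101
H = 0.390206 + 0.510142 + 0.425593 + 0.425593 + 0.140796 + 0.496101 = 2.388431

H = 2.3884 bits/symbol


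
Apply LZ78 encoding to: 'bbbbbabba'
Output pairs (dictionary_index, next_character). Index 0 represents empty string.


LZ78 encoding steps:
Dictionary: {0: ''}
Step 1: w='' (idx 0), next='b' -> output (0, 'b'), add 'b' as idx 1
Step 2: w='b' (idx 1), next='b' -> output (1, 'b'), add 'bb' as idx 2
Step 3: w='bb' (idx 2), next='a' -> output (2, 'a'), add 'bba' as idx 3
Step 4: w='bba' (idx 3), end of input -> output (3, '')


Encoded: [(0, 'b'), (1, 'b'), (2, 'a'), (3, '')]


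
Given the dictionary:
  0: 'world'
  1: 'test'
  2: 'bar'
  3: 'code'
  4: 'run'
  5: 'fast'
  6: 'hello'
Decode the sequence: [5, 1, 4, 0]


Look up each index in the dictionary:
  5 -> 'fast'
  1 -> 'test'
  4 -> 'run'
  0 -> 'world'

Decoded: "fast test run world"


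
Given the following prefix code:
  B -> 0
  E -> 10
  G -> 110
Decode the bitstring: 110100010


Decoding step by step:
Bits 110 -> G
Bits 10 -> E
Bits 0 -> B
Bits 0 -> B
Bits 10 -> E


Decoded message: GEBBE


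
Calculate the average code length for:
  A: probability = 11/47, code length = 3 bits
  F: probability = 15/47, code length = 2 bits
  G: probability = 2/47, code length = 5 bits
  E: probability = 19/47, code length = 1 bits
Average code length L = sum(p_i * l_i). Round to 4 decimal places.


Weighted contributions p_i * l_i:
  A: (11/47) * 3 = 33/47
  F: (15/47) * 2 = 30/47
  G: (2/47) * 5 = 10/47
  E: (19/47) * 1 = 19/47
Sum = (33 + 30 + 10 + 19)/47 = 92/47

L = 92/47 = 1.9574 bits/symbol


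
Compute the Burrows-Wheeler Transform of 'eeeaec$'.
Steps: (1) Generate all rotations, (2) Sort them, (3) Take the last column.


Rotations (sorted):
  0: $eeeaec -> last char: c
  1: aec$eee -> last char: e
  2: c$eeeae -> last char: e
  3: eaec$ee -> last char: e
  4: ec$eeea -> last char: a
  5: eeaec$e -> last char: e
  6: eeeaec$ -> last char: $


BWT = ceeeae$


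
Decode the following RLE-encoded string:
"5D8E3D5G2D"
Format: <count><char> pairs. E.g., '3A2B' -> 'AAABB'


Expanding each <count><char> pair:
  5D -> 'DDDDD'
  8E -> 'EEEEEEEE'
  3D -> 'DDD'
  5G -> 'GGGGG'
  2D -> 'DD'

Decoded = DDDDDEEEEEEEEDDDGGGGGDD


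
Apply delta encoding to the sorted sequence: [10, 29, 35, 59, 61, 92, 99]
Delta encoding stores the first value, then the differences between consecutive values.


First value: 10
Deltas:
  29 - 10 = 19
  35 - 29 = 6
  59 - 35 = 24
  61 - 59 = 2
  92 - 61 = 31
  99 - 92 = 7


Delta encoded: [10, 19, 6, 24, 2, 31, 7]


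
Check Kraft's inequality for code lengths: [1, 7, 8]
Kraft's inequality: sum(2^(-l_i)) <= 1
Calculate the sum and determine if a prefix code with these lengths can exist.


Sum = 2^(-1) + 2^(-7) + 2^(-8)
    = 0.5 + 0.0078125 + 0.00390625
    = 131/256 = 0.51171875
Since 0.51171875 <= 1, Kraft's inequality IS satisfied.
A prefix code with these lengths CAN exist.

Kraft sum = 0.51171875. Satisfied.


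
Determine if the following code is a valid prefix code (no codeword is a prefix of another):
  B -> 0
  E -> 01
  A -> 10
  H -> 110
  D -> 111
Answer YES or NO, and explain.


Checking each pair (does one codeword prefix another?):
  B='0' vs E='01': prefix -- VIOLATION

NO -- this is NOT a valid prefix code. B (0) is a prefix of E (01).


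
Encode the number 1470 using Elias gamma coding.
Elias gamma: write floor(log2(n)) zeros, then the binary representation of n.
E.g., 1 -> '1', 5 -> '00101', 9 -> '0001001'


num_bits = floor(log2(1470)) + 1 = 11
leading_zeros = num_bits - 1 = 10
binary(1470) = 10110111110

Elias gamma(1470) = '0000000000' + '10110111110' = 000000000010110111110 (21 bits)


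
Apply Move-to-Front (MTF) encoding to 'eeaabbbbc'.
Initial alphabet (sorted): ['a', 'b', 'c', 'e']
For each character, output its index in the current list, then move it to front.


MTF encoding:
'e': index 3 in ['a', 'b', 'c', 'e'] -> ['e', 'a', 'b', 'c']
'e': index 0 in ['e', 'a', 'b', 'c'] -> ['e', 'a', 'b', 'c']
'a': index 1 in ['e', 'a', 'b', 'c'] -> ['a', 'e', 'b', 'c']
'a': index 0 in ['a', 'e', 'b', 'c'] -> ['a', 'e', 'b', 'c']
'b': index 2 in ['a', 'e', 'b', 'c'] -> ['b', 'a', 'e', 'c']
'b': index 0 in ['b', 'a', 'e', 'c'] -> ['b', 'a', 'e', 'c']
'b': index 0 in ['b', 'a', 'e', 'c'] -> ['b', 'a', 'e', 'c']
'b': index 0 in ['b', 'a', 'e', 'c'] -> ['b', 'a', 'e', 'c']
'c': index 3 in ['b', 'a', 'e', 'c'] -> ['c', 'b', 'a', 'e']


Output: [3, 0, 1, 0, 2, 0, 0, 0, 3]


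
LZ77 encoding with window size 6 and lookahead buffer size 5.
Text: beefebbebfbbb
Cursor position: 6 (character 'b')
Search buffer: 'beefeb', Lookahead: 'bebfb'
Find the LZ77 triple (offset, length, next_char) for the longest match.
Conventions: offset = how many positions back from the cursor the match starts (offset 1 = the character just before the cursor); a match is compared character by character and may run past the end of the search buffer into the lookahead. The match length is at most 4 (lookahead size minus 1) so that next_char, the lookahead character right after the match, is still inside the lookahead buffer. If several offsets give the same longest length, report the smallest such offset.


Try each offset into the search buffer:
  offset=1 (pos 5, char 'b'): match length 1
  offset=2 (pos 4, char 'e'): match length 0
  offset=3 (pos 3, char 'f'): match length 0
  offset=4 (pos 2, char 'e'): match length 0
  offset=5 (pos 1, char 'e'): match length 0
  offset=6 (pos 0, char 'b'): match length 2
Longest match has length 2 at offset 6.
next_char = character at position 6 + 2 = 8 -> 'b'

Best match: offset=6, length=2 (matching 'be' starting at position 0)
LZ77 triple: (6, 2, 'b')


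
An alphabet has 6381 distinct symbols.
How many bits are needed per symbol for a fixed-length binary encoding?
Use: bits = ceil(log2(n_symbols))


log2(6381) = 12.6396
Bracket: 2^12 = 4096 < 6381 <= 2^13 = 8192
So ceil(log2(6381)) = 13

bits = ceil(log2(6381)) = ceil(12.6396) = 13 bits


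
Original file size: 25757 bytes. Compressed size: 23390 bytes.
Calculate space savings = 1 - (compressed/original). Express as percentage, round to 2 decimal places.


ratio = compressed/original = 23390/25757 = 0.908103
savings = 1 - ratio = 1 - 0.908103 = 0.091897
as a percentage: 0.091897 * 100 = 9.19%

Space savings = 1 - 23390/25757 = 9.19%


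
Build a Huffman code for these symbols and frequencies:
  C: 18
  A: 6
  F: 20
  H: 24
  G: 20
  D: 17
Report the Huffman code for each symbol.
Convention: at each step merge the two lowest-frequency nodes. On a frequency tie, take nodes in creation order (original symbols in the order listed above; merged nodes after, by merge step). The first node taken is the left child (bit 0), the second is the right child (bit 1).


Huffman tree construction:
Step 1: Merge A(6) + D(17) = 23
Step 2: Merge C(18) + F(20) = 38
Step 3: Merge G(20) + (A+D)(23) = 43
Step 4: Merge H(24) + (C+F)(38) = 62
Step 5: Merge (G+(A+D))(43) + (H+(C+F))(62) = 105
Read each symbol's code off the tree from the root (left child = 0, right child = 1).

Codes:
  C: 110 (length 3)
  A: 010 (length 3)
  F: 111 (length 3)
  H: 10 (length 2)
  G: 00 (length 2)
  D: 011 (length 3)
Average code length: 271/105 = 2.5810 bits/symbol


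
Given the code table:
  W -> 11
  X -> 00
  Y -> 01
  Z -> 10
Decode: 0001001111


Decoding:
00 -> X
01 -> Y
00 -> X
11 -> W
11 -> W


Result: XYXWW


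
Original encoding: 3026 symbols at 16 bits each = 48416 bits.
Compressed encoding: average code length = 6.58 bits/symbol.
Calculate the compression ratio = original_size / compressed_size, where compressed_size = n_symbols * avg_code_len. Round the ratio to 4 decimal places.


original_size = n_symbols * orig_bits = 3026 * 16 = 48416 bits
compressed_size = n_symbols * avg_code_len = 3026 * 6.58 = 19911.08 bits
ratio = original_size / compressed_size = 48416 / 19911.08 = 2.4316

Compression ratio = 2.4316


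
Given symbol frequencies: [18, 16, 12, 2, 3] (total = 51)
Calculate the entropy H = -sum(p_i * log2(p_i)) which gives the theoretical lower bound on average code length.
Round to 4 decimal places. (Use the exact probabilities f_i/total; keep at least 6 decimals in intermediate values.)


Per-symbol terms -p_i * log2(p_i) with p_i = f_i/51:
  p = 18/51 = 0.352941: log2(p) = -1.502500, -p*log2(p) = 0.530294
  p = 16/51 = 0.313725: log2(p) = -1.672425, -p*log2(p) = 0.524682
  p = 12/51 = 0.235294: log2(p) = -2.087463, -p*log2(p) = 0.491168
  p = 2/51 = 0.039216: log2(p) = -4.672425, -p*log2(p) = 0.183232
  p = 3/51 = 0.058824: log2(p) = -4.087463, -p*log2(p) = 0.240439
H = 0.530294 + 0.524682 + 0.491168 + 0.183232 + 0.240439 = 1.969815

H = 1.9698 bits/symbol


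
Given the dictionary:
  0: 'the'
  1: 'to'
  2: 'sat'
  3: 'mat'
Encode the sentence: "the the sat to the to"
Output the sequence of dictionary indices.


Look up each word in the dictionary:
  'the' -> 0
  'the' -> 0
  'sat' -> 2
  'to' -> 1
  'the' -> 0
  'to' -> 1

Encoded: [0, 0, 2, 1, 0, 1]


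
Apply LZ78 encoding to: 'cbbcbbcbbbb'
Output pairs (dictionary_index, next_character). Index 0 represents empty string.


LZ78 encoding steps:
Dictionary: {0: ''}
Step 1: w='' (idx 0), next='c' -> output (0, 'c'), add 'c' as idx 1
Step 2: w='' (idx 0), next='b' -> output (0, 'b'), add 'b' as idx 2
Step 3: w='b' (idx 2), next='c' -> output (2, 'c'), add 'bc' as idx 3
Step 4: w='b' (idx 2), next='b' -> output (2, 'b'), add 'bb' as idx 4
Step 5: w='c' (idx 1), next='b' -> output (1, 'b'), add 'cb' as idx 5
Step 6: w='bb' (idx 4), next='b' -> output (4, 'b'), add 'bbb' as idx 6


Encoded: [(0, 'c'), (0, 'b'), (2, 'c'), (2, 'b'), (1, 'b'), (4, 'b')]


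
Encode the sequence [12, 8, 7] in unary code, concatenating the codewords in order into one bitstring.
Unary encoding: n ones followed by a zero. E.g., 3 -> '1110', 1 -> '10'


Encode each number as n ones followed by a terminating 0:
  12 -> 1111111111110 (13 bits)
  8 -> 111111110 (9 bits)
  7 -> 11111110 (8 bits)
Total length = 13 + 9 + 8 = 30 bits.

Unary([12, 8, 7]) = 111111111111011111111011111110 (30 bits)


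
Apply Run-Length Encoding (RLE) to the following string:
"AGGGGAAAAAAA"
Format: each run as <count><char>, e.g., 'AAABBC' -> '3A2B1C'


Scanning runs left to right:
  i=0: run of 'A' x 1 -> '1A'
  i=1: run of 'G' x 4 -> '4G'
  i=5: run of 'A' x 7 -> '7A'

RLE = 1A4G7A


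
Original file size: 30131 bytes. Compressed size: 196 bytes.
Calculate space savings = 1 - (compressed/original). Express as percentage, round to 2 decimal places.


ratio = compressed/original = 196/30131 = 0.006505
savings = 1 - ratio = 1 - 0.006505 = 0.993495
as a percentage: 0.993495 * 100 = 99.35%

Space savings = 1 - 196/30131 = 99.35%


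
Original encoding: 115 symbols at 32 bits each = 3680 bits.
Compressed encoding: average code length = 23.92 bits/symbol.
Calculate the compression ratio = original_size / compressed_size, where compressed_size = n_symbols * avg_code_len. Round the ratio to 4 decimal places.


original_size = n_symbols * orig_bits = 115 * 32 = 3680 bits
compressed_size = n_symbols * avg_code_len = 115 * 23.92 = 2750.8 bits
ratio = original_size / compressed_size = 3680 / 2750.8 = 1.3378

Compression ratio = 1.3378


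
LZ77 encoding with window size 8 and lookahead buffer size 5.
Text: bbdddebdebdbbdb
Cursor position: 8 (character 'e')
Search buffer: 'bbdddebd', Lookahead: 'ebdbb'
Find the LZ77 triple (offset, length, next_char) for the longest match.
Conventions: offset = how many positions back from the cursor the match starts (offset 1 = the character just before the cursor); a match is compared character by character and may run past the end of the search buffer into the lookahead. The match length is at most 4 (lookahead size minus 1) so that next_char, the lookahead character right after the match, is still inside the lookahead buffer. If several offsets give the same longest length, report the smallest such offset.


Try each offset into the search buffer:
  offset=1 (pos 7, char 'd'): match length 0
  offset=2 (pos 6, char 'b'): match length 0
  offset=3 (pos 5, char 'e'): match length 3
  offset=4 (pos 4, char 'd'): match length 0
  offset=5 (pos 3, char 'd'): match length 0
  offset=6 (pos 2, char 'd'): match length 0
  offset=7 (pos 1, char 'b'): match length 0
  offset=8 (pos 0, char 'b'): match length 0
Longest match has length 3 at offset 3.
next_char = character at position 8 + 3 = 11 -> 'b'

Best match: offset=3, length=3 (matching 'ebd' starting at position 5)
LZ77 triple: (3, 3, 'b')


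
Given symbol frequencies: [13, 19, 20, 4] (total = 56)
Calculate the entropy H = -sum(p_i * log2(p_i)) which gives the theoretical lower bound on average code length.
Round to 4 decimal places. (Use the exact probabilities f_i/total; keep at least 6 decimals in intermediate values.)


Per-symbol terms -p_i * log2(p_i) with p_i = f_i/56:
  p = 13/56 = 0.232143: log2(p) = -2.106915, -p*log2(p) = 0.489105
  p = 19/56 = 0.339286: log2(p) = -1.559427, -p*log2(p) = 0.529091
  p = 20/56 = 0.357143: log2(p) = -1.485427, -p*log2(p) = 0.530510
  p = 4/56 = 0.071429: log2(p) = -3.807355, -p*log2(p) = 0.271954
H = 0.489105 + 0.529091 + 0.530510 + 0.271954 = 1.820660

H = 1.8207 bits/symbol


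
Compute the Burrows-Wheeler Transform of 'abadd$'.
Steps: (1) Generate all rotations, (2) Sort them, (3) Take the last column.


Rotations (sorted):
  0: $abadd -> last char: d
  1: abadd$ -> last char: $
  2: add$ab -> last char: b
  3: badd$a -> last char: a
  4: d$abad -> last char: d
  5: dd$aba -> last char: a


BWT = d$bada


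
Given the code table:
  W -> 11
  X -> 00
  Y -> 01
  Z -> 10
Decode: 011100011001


Decoding:
01 -> Y
11 -> W
00 -> X
01 -> Y
10 -> Z
01 -> Y


Result: YWXYZY


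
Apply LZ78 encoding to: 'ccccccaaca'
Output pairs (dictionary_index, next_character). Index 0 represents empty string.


LZ78 encoding steps:
Dictionary: {0: ''}
Step 1: w='' (idx 0), next='c' -> output (0, 'c'), add 'c' as idx 1
Step 2: w='c' (idx 1), next='c' -> output (1, 'c'), add 'cc' as idx 2
Step 3: w='cc' (idx 2), next='c' -> output (2, 'c'), add 'ccc' as idx 3
Step 4: w='' (idx 0), next='a' -> output (0, 'a'), add 'a' as idx 4
Step 5: w='a' (idx 4), next='c' -> output (4, 'c'), add 'ac' as idx 5
Step 6: w='a' (idx 4), end of input -> output (4, '')


Encoded: [(0, 'c'), (1, 'c'), (2, 'c'), (0, 'a'), (4, 'c'), (4, '')]


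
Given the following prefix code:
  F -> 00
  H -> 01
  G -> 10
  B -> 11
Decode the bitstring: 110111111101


Decoding step by step:
Bits 11 -> B
Bits 01 -> H
Bits 11 -> B
Bits 11 -> B
Bits 11 -> B
Bits 01 -> H


Decoded message: BHBBBH


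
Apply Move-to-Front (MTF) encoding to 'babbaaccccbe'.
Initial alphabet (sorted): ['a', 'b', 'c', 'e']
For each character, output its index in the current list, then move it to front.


MTF encoding:
'b': index 1 in ['a', 'b', 'c', 'e'] -> ['b', 'a', 'c', 'e']
'a': index 1 in ['b', 'a', 'c', 'e'] -> ['a', 'b', 'c', 'e']
'b': index 1 in ['a', 'b', 'c', 'e'] -> ['b', 'a', 'c', 'e']
'b': index 0 in ['b', 'a', 'c', 'e'] -> ['b', 'a', 'c', 'e']
'a': index 1 in ['b', 'a', 'c', 'e'] -> ['a', 'b', 'c', 'e']
'a': index 0 in ['a', 'b', 'c', 'e'] -> ['a', 'b', 'c', 'e']
'c': index 2 in ['a', 'b', 'c', 'e'] -> ['c', 'a', 'b', 'e']
'c': index 0 in ['c', 'a', 'b', 'e'] -> ['c', 'a', 'b', 'e']
'c': index 0 in ['c', 'a', 'b', 'e'] -> ['c', 'a', 'b', 'e']
'c': index 0 in ['c', 'a', 'b', 'e'] -> ['c', 'a', 'b', 'e']
'b': index 2 in ['c', 'a', 'b', 'e'] -> ['b', 'c', 'a', 'e']
'e': index 3 in ['b', 'c', 'a', 'e'] -> ['e', 'b', 'c', 'a']


Output: [1, 1, 1, 0, 1, 0, 2, 0, 0, 0, 2, 3]


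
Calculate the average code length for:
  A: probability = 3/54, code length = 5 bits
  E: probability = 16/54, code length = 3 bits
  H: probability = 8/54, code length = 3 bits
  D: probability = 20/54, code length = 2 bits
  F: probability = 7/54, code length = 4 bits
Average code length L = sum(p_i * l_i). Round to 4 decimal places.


Weighted contributions p_i * l_i:
  A: (3/54) * 5 = 15/54
  E: (16/54) * 3 = 48/54
  H: (8/54) * 3 = 24/54
  D: (20/54) * 2 = 40/54
  F: (7/54) * 4 = 28/54
Sum = (15 + 48 + 24 + 40 + 28)/54 = 155/54

L = 155/54 = 2.8704 bits/symbol


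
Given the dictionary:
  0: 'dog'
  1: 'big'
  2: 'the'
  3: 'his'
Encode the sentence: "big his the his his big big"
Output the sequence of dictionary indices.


Look up each word in the dictionary:
  'big' -> 1
  'his' -> 3
  'the' -> 2
  'his' -> 3
  'his' -> 3
  'big' -> 1
  'big' -> 1

Encoded: [1, 3, 2, 3, 3, 1, 1]


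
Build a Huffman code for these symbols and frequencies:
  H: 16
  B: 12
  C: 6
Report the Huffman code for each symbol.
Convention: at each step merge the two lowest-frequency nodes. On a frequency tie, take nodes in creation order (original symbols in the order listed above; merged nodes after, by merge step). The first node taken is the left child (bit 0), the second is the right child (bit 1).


Huffman tree construction:
Step 1: Merge C(6) + B(12) = 18
Step 2: Merge H(16) + (C+B)(18) = 34
Read each symbol's code off the tree from the root (left child = 0, right child = 1).

Codes:
  H: 0 (length 1)
  B: 11 (length 2)
  C: 10 (length 2)
Average code length: 52/34 = 1.5294 bits/symbol


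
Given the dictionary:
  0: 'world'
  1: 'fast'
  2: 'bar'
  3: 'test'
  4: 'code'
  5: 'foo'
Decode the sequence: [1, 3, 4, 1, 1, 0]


Look up each index in the dictionary:
  1 -> 'fast'
  3 -> 'test'
  4 -> 'code'
  1 -> 'fast'
  1 -> 'fast'
  0 -> 'world'

Decoded: "fast test code fast fast world"


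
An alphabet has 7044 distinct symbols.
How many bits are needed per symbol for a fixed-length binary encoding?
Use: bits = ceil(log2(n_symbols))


log2(7044) = 12.7822
Bracket: 2^12 = 4096 < 7044 <= 2^13 = 8192
So ceil(log2(7044)) = 13

bits = ceil(log2(7044)) = ceil(12.7822) = 13 bits


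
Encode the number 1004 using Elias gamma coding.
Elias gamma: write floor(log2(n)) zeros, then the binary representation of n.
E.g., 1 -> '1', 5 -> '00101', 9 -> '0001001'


num_bits = floor(log2(1004)) + 1 = 10
leading_zeros = num_bits - 1 = 9
binary(1004) = 1111101100

Elias gamma(1004) = '000000000' + '1111101100' = 0000000001111101100 (19 bits)


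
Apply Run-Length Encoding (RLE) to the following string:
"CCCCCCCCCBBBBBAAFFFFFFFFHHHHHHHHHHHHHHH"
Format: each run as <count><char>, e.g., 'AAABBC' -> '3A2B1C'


Scanning runs left to right:
  i=0: run of 'C' x 9 -> '9C'
  i=9: run of 'B' x 5 -> '5B'
  i=14: run of 'A' x 2 -> '2A'
  i=16: run of 'F' x 8 -> '8F'
  i=24: run of 'H' x 15 -> '15H'

RLE = 9C5B2A8F15H


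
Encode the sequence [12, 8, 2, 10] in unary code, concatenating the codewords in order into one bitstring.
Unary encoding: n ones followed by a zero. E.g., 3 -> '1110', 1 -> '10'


Encode each number as n ones followed by a terminating 0:
  12 -> 1111111111110 (13 bits)
  8 -> 111111110 (9 bits)
  2 -> 110 (3 bits)
  10 -> 11111111110 (11 bits)
Total length = 13 + 9 + 3 + 11 = 36 bits.

Unary([12, 8, 2, 10]) = 111111111111011111111011011111111110 (36 bits)


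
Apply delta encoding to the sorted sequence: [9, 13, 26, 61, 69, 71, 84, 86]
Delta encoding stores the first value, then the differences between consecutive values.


First value: 9
Deltas:
  13 - 9 = 4
  26 - 13 = 13
  61 - 26 = 35
  69 - 61 = 8
  71 - 69 = 2
  84 - 71 = 13
  86 - 84 = 2


Delta encoded: [9, 4, 13, 35, 8, 2, 13, 2]


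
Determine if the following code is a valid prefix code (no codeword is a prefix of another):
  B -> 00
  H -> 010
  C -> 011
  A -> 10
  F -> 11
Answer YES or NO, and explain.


Checking each pair (does one codeword prefix another?):
  B='00' vs H='010': no prefix
  B='00' vs C='011': no prefix
  B='00' vs A='10': no prefix
  B='00' vs F='11': no prefix
  H='010' vs B='00': no prefix
  H='010' vs C='011': no prefix
  H='010' vs A='10': no prefix
  H='010' vs F='11': no prefix
  C='011' vs B='00': no prefix
  C='011' vs H='010': no prefix
  C='011' vs A='10': no prefix
  C='011' vs F='11': no prefix
  A='10' vs B='00': no prefix
  A='10' vs H='010': no prefix
  A='10' vs C='011': no prefix
  A='10' vs F='11': no prefix
  F='11' vs B='00': no prefix
  F='11' vs H='010': no prefix
  F='11' vs C='011': no prefix
  F='11' vs A='10': no prefix
No violation found over all pairs.

YES -- this is a valid prefix code. No codeword is a prefix of any other codeword.


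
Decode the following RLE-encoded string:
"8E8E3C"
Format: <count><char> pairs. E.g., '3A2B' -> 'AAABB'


Expanding each <count><char> pair:
  8E -> 'EEEEEEEE'
  8E -> 'EEEEEEEE'
  3C -> 'CCC'

Decoded = EEEEEEEEEEEEEEEECCC


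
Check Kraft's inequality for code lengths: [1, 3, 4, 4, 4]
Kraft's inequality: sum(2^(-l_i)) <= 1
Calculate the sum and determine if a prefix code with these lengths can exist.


Sum = 2^(-1) + 2^(-3) + 2^(-4) + 2^(-4) + 2^(-4)
    = 0.5 + 0.125 + 0.0625 + 0.0625 + 0.0625
    = 13/16 = 0.8125
Since 0.8125 <= 1, Kraft's inequality IS satisfied.
A prefix code with these lengths CAN exist.

Kraft sum = 0.8125. Satisfied.


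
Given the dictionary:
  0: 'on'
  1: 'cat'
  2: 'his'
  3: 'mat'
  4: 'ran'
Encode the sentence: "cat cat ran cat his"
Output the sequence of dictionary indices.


Look up each word in the dictionary:
  'cat' -> 1
  'cat' -> 1
  'ran' -> 4
  'cat' -> 1
  'his' -> 2

Encoded: [1, 1, 4, 1, 2]


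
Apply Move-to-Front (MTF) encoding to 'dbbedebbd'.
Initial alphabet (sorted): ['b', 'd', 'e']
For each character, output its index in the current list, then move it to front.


MTF encoding:
'd': index 1 in ['b', 'd', 'e'] -> ['d', 'b', 'e']
'b': index 1 in ['d', 'b', 'e'] -> ['b', 'd', 'e']
'b': index 0 in ['b', 'd', 'e'] -> ['b', 'd', 'e']
'e': index 2 in ['b', 'd', 'e'] -> ['e', 'b', 'd']
'd': index 2 in ['e', 'b', 'd'] -> ['d', 'e', 'b']
'e': index 1 in ['d', 'e', 'b'] -> ['e', 'd', 'b']
'b': index 2 in ['e', 'd', 'b'] -> ['b', 'e', 'd']
'b': index 0 in ['b', 'e', 'd'] -> ['b', 'e', 'd']
'd': index 2 in ['b', 'e', 'd'] -> ['d', 'b', 'e']


Output: [1, 1, 0, 2, 2, 1, 2, 0, 2]


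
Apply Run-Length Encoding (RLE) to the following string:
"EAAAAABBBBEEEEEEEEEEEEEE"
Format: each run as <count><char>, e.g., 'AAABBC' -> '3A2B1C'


Scanning runs left to right:
  i=0: run of 'E' x 1 -> '1E'
  i=1: run of 'A' x 5 -> '5A'
  i=6: run of 'B' x 4 -> '4B'
  i=10: run of 'E' x 14 -> '14E'

RLE = 1E5A4B14E


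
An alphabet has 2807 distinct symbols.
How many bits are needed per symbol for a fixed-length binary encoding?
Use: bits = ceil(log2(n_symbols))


log2(2807) = 11.4548
Bracket: 2^11 = 2048 < 2807 <= 2^12 = 4096
So ceil(log2(2807)) = 12

bits = ceil(log2(2807)) = ceil(11.4548) = 12 bits


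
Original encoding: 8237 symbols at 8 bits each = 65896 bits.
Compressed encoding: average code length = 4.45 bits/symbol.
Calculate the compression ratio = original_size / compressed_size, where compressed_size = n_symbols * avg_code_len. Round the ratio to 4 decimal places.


original_size = n_symbols * orig_bits = 8237 * 8 = 65896 bits
compressed_size = n_symbols * avg_code_len = 8237 * 4.45 = 36654.65 bits
ratio = original_size / compressed_size = 65896 / 36654.65 = 1.7978

Compression ratio = 1.7978


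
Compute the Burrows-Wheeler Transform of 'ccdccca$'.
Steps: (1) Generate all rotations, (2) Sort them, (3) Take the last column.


Rotations (sorted):
  0: $ccdccca -> last char: a
  1: a$ccdccc -> last char: c
  2: ca$ccdcc -> last char: c
  3: cca$ccdc -> last char: c
  4: ccca$ccd -> last char: d
  5: ccdccca$ -> last char: $
  6: cdccca$c -> last char: c
  7: dccca$cc -> last char: c


BWT = acccd$cc


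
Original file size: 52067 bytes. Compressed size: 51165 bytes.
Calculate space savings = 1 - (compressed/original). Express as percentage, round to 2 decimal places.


ratio = compressed/original = 51165/52067 = 0.982676
savings = 1 - ratio = 1 - 0.982676 = 0.017324
as a percentage: 0.017324 * 100 = 1.73%

Space savings = 1 - 51165/52067 = 1.73%


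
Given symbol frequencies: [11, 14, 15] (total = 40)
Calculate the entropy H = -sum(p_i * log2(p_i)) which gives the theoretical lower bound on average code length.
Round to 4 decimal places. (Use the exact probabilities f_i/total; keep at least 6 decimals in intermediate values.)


Per-symbol terms -p_i * log2(p_i) with p_i = f_i/40:
  p = 11/40 = 0.275000: log2(p) = -1.862496, -p*log2(p) = 0.512187
  p = 14/40 = 0.350000: log2(p) = -1.514573, -p*log2(p) = 0.530101
  p = 15/40 = 0.375000: log2(p) = -1.415037, -p*log2(p) = 0.530639
H = 0.512187 + 0.530101 + 0.530639 = 1.572927

H = 1.5729 bits/symbol


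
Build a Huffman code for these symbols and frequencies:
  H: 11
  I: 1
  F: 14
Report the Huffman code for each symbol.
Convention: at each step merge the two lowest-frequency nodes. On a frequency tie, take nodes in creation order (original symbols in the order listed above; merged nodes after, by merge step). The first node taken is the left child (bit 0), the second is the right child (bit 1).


Huffman tree construction:
Step 1: Merge I(1) + H(11) = 12
Step 2: Merge (I+H)(12) + F(14) = 26
Read each symbol's code off the tree from the root (left child = 0, right child = 1).

Codes:
  H: 01 (length 2)
  I: 00 (length 2)
  F: 1 (length 1)
Average code length: 38/26 = 1.4615 bits/symbol


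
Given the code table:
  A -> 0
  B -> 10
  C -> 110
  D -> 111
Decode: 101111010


Decoding:
10 -> B
111 -> D
10 -> B
10 -> B


Result: BDBB


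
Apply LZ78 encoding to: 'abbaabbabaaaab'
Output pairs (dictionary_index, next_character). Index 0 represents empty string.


LZ78 encoding steps:
Dictionary: {0: ''}
Step 1: w='' (idx 0), next='a' -> output (0, 'a'), add 'a' as idx 1
Step 2: w='' (idx 0), next='b' -> output (0, 'b'), add 'b' as idx 2
Step 3: w='b' (idx 2), next='a' -> output (2, 'a'), add 'ba' as idx 3
Step 4: w='a' (idx 1), next='b' -> output (1, 'b'), add 'ab' as idx 4
Step 5: w='ba' (idx 3), next='b' -> output (3, 'b'), add 'bab' as idx 5
Step 6: w='a' (idx 1), next='a' -> output (1, 'a'), add 'aa' as idx 6
Step 7: w='aa' (idx 6), next='b' -> output (6, 'b'), add 'aab' as idx 7


Encoded: [(0, 'a'), (0, 'b'), (2, 'a'), (1, 'b'), (3, 'b'), (1, 'a'), (6, 'b')]


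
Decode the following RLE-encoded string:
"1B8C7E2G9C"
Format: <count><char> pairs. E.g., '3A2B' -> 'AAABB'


Expanding each <count><char> pair:
  1B -> 'B'
  8C -> 'CCCCCCCC'
  7E -> 'EEEEEEE'
  2G -> 'GG'
  9C -> 'CCCCCCCCC'

Decoded = BCCCCCCCCEEEEEEEGGCCCCCCCCC


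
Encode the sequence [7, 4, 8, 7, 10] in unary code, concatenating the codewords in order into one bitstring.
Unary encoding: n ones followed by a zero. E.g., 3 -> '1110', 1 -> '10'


Encode each number as n ones followed by a terminating 0:
  7 -> 11111110 (8 bits)
  4 -> 11110 (5 bits)
  8 -> 111111110 (9 bits)
  7 -> 11111110 (8 bits)
  10 -> 11111111110 (11 bits)
Total length = 8 + 5 + 9 + 8 + 11 = 41 bits.

Unary([7, 4, 8, 7, 10]) = 11111110111101111111101111111011111111110 (41 bits)


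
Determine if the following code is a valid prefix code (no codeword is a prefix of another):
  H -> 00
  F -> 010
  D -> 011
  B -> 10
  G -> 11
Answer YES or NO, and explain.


Checking each pair (does one codeword prefix another?):
  H='00' vs F='010': no prefix
  H='00' vs D='011': no prefix
  H='00' vs B='10': no prefix
  H='00' vs G='11': no prefix
  F='010' vs H='00': no prefix
  F='010' vs D='011': no prefix
  F='010' vs B='10': no prefix
  F='010' vs G='11': no prefix
  D='011' vs H='00': no prefix
  D='011' vs F='010': no prefix
  D='011' vs B='10': no prefix
  D='011' vs G='11': no prefix
  B='10' vs H='00': no prefix
  B='10' vs F='010': no prefix
  B='10' vs D='011': no prefix
  B='10' vs G='11': no prefix
  G='11' vs H='00': no prefix
  G='11' vs F='010': no prefix
  G='11' vs D='011': no prefix
  G='11' vs B='10': no prefix
No violation found over all pairs.

YES -- this is a valid prefix code. No codeword is a prefix of any other codeword.


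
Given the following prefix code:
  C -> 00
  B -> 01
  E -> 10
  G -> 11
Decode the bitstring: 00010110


Decoding step by step:
Bits 00 -> C
Bits 01 -> B
Bits 01 -> B
Bits 10 -> E


Decoded message: CBBE


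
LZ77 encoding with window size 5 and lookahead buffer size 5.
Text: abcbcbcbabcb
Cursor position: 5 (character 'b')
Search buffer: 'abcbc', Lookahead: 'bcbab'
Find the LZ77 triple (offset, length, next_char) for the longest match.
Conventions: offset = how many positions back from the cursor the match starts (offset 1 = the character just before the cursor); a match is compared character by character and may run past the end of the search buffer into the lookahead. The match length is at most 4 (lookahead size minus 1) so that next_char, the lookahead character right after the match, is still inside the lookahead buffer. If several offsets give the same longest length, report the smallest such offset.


Try each offset into the search buffer:
  offset=1 (pos 4, char 'c'): match length 0
  offset=2 (pos 3, char 'b'): match length 3
  offset=3 (pos 2, char 'c'): match length 0
  offset=4 (pos 1, char 'b'): match length 3
  offset=5 (pos 0, char 'a'): match length 0
Longest match has length 3, found at offsets 2, 4; take the smallest, offset 2.
next_char = character at position 5 + 3 = 8 -> 'a'

Best match: offset=2, length=3 (matching 'bcb' starting at position 3)
LZ77 triple: (2, 3, 'a')


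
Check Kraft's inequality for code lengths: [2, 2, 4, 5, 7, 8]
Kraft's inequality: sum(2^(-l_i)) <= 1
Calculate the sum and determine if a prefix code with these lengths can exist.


Sum = 2^(-2) + 2^(-2) + 2^(-4) + 2^(-5) + 2^(-7) + 2^(-8)
    = 0.25 + 0.25 + 0.0625 + 0.03125 + 0.0078125 + 0.00390625
    = 155/256 = 0.60546875
Since 0.60546875 <= 1, Kraft's inequality IS satisfied.
A prefix code with these lengths CAN exist.

Kraft sum = 0.60546875. Satisfied.


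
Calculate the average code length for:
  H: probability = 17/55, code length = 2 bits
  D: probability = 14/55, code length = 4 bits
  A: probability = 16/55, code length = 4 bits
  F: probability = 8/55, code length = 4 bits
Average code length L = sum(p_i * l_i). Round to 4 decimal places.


Weighted contributions p_i * l_i:
  H: (17/55) * 2 = 34/55
  D: (14/55) * 4 = 56/55
  A: (16/55) * 4 = 64/55
  F: (8/55) * 4 = 32/55
Sum = (34 + 56 + 64 + 32)/55 = 186/55

L = 186/55 = 3.3818 bits/symbol


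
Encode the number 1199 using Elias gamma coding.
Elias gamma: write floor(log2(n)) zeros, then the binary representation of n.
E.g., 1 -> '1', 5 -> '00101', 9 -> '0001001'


num_bits = floor(log2(1199)) + 1 = 11
leading_zeros = num_bits - 1 = 10
binary(1199) = 10010101111

Elias gamma(1199) = '0000000000' + '10010101111' = 000000000010010101111 (21 bits)


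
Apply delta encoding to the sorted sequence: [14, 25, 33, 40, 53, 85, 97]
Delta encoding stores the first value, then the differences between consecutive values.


First value: 14
Deltas:
  25 - 14 = 11
  33 - 25 = 8
  40 - 33 = 7
  53 - 40 = 13
  85 - 53 = 32
  97 - 85 = 12


Delta encoded: [14, 11, 8, 7, 13, 32, 12]


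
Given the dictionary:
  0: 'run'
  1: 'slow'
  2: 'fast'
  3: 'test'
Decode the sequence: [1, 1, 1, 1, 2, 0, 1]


Look up each index in the dictionary:
  1 -> 'slow'
  1 -> 'slow'
  1 -> 'slow'
  1 -> 'slow'
  2 -> 'fast'
  0 -> 'run'
  1 -> 'slow'

Decoded: "slow slow slow slow fast run slow"


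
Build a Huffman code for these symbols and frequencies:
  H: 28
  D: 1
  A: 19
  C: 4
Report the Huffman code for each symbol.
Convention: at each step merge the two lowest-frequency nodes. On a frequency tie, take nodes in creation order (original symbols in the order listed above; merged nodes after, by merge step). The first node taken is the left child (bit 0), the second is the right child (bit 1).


Huffman tree construction:
Step 1: Merge D(1) + C(4) = 5
Step 2: Merge (D+C)(5) + A(19) = 24
Step 3: Merge ((D+C)+A)(24) + H(28) = 52
Read each symbol's code off the tree from the root (left child = 0, right child = 1).

Codes:
  H: 1 (length 1)
  D: 000 (length 3)
  A: 01 (length 2)
  C: 001 (length 3)
Average code length: 81/52 = 1.5577 bits/symbol


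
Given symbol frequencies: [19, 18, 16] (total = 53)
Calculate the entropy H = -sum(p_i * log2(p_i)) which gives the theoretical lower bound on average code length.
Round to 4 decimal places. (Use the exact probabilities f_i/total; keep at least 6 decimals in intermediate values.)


Per-symbol terms -p_i * log2(p_i) with p_i = f_i/53:
  p = 19/53 = 0.358491: log2(p) = -1.479993, -p*log2(p) = 0.530564
  p = 18/53 = 0.339623: log2(p) = -1.557995, -p*log2(p) = 0.529131
  p = 16/53 = 0.301887: log2(p) = -1.727920, -p*log2(p) = 0.521636
H = 0.530564 + 0.529131 + 0.521636 = 1.581331

H = 1.5813 bits/symbol
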